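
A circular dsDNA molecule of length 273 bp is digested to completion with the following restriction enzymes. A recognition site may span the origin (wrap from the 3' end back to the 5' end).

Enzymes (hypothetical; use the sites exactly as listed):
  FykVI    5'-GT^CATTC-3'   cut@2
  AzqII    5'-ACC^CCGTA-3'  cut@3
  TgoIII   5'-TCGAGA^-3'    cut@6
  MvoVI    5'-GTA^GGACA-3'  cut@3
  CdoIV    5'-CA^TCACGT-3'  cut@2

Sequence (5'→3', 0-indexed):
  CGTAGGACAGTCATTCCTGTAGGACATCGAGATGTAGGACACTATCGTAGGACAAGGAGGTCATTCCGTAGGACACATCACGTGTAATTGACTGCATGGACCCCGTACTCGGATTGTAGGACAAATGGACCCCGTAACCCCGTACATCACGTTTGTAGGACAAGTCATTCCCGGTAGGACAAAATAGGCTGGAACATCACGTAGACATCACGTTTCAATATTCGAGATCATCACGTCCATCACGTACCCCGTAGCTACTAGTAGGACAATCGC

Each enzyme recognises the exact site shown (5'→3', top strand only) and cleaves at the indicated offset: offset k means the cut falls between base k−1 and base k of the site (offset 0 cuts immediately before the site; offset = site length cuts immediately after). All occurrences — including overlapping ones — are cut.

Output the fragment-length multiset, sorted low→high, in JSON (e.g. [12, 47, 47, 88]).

[3,4,7,7,7,8,8,9,9,9,10,11,11,11,11,12,13,13,14,15,16,20,20,25]

Per-enzyme occurrences:
  FykVI GTCATTC/2: at [9, 59, 163] ⇒ [11, 61, 165]
  AzqII ACCCCGTA/3: at [99, 128, 136, 245] ⇒ [102, 131, 139, 248]
  TgoIII TCGAGA/6: at [26, 221] ⇒ [32, 227]
  MvoVI GTAGGACA/3: at [1, 18, 33, 46, 67, 115, 154, 173, 260] ⇒ [4, 21, 36, 49, 70, 118, 157, 176, 263]
  CdoIV CATCACGT/2: at [75, 144, 194, 205, 228, 237] ⇒ [77, 146, 196, 207, 230, 239]

All cut coordinates (distinct, sorted): [4, 11, 21, 32, 36, 49, 61, 70, 77, 102, 118, 131, 139, 146, 157, 165, 176, 196, 207, 227, 230, 239, 248, 263]

Fragment lengths:
  4→11: 7 bp
  11→21: 10 bp
  21→32: 11 bp
  32→36: 4 bp
  36→49: 13 bp
  49→61: 12 bp
  61→70: 9 bp
  70→77: 7 bp
  77→102: 25 bp
  102→118: 16 bp
  118→131: 13 bp
  131→139: 8 bp
  139→146: 7 bp
  146→157: 11 bp
  157→165: 8 bp
  165→176: 11 bp
  176→196: 20 bp
  196→207: 11 bp
  207→227: 20 bp
  227→230: 3 bp
  230→239: 9 bp
  239→248: 9 bp
  248→263: 15 bp
  263→4 (wrap): 273-263+4 = 14 bp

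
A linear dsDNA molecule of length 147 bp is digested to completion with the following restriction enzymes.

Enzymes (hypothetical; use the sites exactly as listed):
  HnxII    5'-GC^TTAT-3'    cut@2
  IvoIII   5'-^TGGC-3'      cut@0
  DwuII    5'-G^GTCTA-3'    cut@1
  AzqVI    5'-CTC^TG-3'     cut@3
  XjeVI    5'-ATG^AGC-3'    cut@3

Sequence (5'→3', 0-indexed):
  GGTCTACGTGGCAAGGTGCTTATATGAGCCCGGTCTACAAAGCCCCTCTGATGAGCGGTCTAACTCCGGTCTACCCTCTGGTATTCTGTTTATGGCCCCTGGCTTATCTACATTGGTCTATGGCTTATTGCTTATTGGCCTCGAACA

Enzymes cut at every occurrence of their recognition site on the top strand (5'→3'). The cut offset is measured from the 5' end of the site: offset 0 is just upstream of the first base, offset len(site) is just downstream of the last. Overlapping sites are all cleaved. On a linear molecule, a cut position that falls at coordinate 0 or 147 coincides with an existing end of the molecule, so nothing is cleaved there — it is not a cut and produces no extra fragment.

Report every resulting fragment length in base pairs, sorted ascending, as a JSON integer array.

[1,4,4,4,4,5,5,6,7,7,7,7,10,11,11,12,12,14,16]

Site scan:
  HnxII (GCTTAT, off=2): starts [17, 101, 122, 129] → cuts [19, 103, 124, 131]
  IvoIII (TGGC, off=0): starts [8, 92, 99, 120, 135] → cuts [8, 92, 99, 120, 135]
  DwuII (GGTCTA, off=1): starts [0, 31, 56, 67, 114] → cuts [1, 32, 57, 68, 115]
  AzqVI (CTCTG, off=3): starts [45, 75] → cuts [48, 78]
  XjeVI (ATGAGC, off=3): starts [23, 50] → cuts [26, 53]

All cut coordinates (distinct, sorted): [1, 8, 19, 26, 32, 48, 53, 57, 68, 78, 92, 99, 103, 115, 120, 124, 131, 135]

Fragment lengths:
  [0,1): 1 bp
  [1,8): 7 bp
  [8,19): 11 bp
  [19,26): 7 bp
  [26,32): 6 bp
  [32,48): 16 bp
  [48,53): 5 bp
  [53,57): 4 bp
  [57,68): 11 bp
  [68,78): 10 bp
  [78,92): 14 bp
  [92,99): 7 bp
  [99,103): 4 bp
  [103,115): 12 bp
  [115,120): 5 bp
  [120,124): 4 bp
  [124,131): 7 bp
  [131,135): 4 bp
  [135,147): 12 bp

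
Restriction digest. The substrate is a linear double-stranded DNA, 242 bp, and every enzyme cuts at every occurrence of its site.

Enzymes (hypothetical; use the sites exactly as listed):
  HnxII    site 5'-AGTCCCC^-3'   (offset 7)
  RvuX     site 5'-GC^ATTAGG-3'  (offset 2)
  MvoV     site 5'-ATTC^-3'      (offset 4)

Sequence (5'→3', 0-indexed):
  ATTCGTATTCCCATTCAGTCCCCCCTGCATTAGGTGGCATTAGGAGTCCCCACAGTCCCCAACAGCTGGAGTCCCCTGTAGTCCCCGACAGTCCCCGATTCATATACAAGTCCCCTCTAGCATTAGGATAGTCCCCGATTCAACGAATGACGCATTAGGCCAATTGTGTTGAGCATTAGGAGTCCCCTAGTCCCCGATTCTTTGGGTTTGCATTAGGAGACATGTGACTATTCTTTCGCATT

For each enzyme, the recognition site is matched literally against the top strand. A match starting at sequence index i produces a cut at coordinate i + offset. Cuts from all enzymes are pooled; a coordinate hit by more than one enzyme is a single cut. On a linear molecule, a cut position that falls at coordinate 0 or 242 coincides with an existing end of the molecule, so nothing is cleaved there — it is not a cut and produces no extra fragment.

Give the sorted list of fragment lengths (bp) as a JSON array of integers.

Scan for sites:
  HnxII AGTCCCC/7: at [16, 44, 53, 69, 79, 89, 108, 129, 180, 188] ⇒ [23, 51, 60, 76, 86, 96, 115, 136, 187, 195]
  RvuX GCATTAGG/2: at [26, 36, 119, 151, 172, 209] ⇒ [28, 38, 121, 153, 174, 211]
  MvoV ATTC/4: at [0, 6, 12, 97, 137, 196, 229] ⇒ [4, 10, 16, 101, 141, 200, 233]

Pooled cuts: [4, 10, 16, 23, 28, 38, 51, 60, 76, 86, 96, 101, 115, 121, 136, 141, 153, 174, 187, 195, 200, 211, 233]

Fragments:
  [0,4): 4 bp
  [4,10): 6 bp
  [10,16): 6 bp
  [16,23): 7 bp
  [23,28): 5 bp
  [28,38): 10 bp
  [38,51): 13 bp
  [51,60): 9 bp
  [60,76): 16 bp
  [76,86): 10 bp
  [86,96): 10 bp
  [96,101): 5 bp
  [101,115): 14 bp
  [115,121): 6 bp
  [121,136): 15 bp
  [136,141): 5 bp
  [141,153): 12 bp
  [153,174): 21 bp
  [174,187): 13 bp
  [187,195): 8 bp
  [195,200): 5 bp
  [200,211): 11 bp
  [211,233): 22 bp
  [233,242): 9 bp

[4,5,5,5,5,6,6,6,7,8,9,9,10,10,10,11,12,13,13,14,15,16,21,22]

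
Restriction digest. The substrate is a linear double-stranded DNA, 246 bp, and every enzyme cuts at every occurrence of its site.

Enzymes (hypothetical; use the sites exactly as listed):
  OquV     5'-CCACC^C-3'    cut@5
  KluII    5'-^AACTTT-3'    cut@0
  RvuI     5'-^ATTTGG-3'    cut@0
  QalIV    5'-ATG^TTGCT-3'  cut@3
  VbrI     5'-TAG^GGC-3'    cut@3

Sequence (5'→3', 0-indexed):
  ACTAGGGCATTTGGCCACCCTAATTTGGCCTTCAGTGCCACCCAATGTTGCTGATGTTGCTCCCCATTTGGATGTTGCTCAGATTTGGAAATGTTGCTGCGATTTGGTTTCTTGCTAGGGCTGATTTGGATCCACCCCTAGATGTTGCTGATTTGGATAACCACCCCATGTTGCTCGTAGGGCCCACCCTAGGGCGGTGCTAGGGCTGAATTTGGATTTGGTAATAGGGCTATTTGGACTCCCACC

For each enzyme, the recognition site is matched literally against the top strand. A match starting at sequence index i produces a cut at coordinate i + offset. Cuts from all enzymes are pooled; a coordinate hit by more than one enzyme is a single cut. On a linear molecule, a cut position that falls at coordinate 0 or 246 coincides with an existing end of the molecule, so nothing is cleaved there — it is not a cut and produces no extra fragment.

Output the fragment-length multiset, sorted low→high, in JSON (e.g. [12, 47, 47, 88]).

Per-enzyme occurrences:
  OquV CCACCC/5: at [14, 37, 131, 160, 183] ⇒ [19, 42, 136, 165, 188]
  KluII (AACTTT, off=0): no sites
  RvuI ATTTGG/0: at [8, 22, 65, 82, 101, 123, 150, 209, 215, 231] ⇒ [8, 22, 65, 82, 101, 123, 150, 209, 215, 231]
  QalIV ATGTTGCT/3: at [44, 53, 71, 90, 141, 167] ⇒ [47, 56, 74, 93, 144, 170]
  VbrI TAGGGC/3: at [2, 115, 177, 189, 200, 224] ⇒ [5, 118, 180, 192, 203, 227]

Pooled cuts: [5, 8, 19, 22, 42, 47, 56, 65, 74, 82, 93, 101, 118, 123, 136, 144, 150, 165, 170, 180, 188, 192, 203, 209, 215, 227, 231]

Fragments:
  [0,5): 5 bp
  [5,8): 3 bp
  [8,19): 11 bp
  [19,22): 3 bp
  [22,42): 20 bp
  [42,47): 5 bp
  [47,56): 9 bp
  [56,65): 9 bp
  [65,74): 9 bp
  [74,82): 8 bp
  [82,93): 11 bp
  [93,101): 8 bp
  [101,118): 17 bp
  [118,123): 5 bp
  [123,136): 13 bp
  [136,144): 8 bp
  [144,150): 6 bp
  [150,165): 15 bp
  [165,170): 5 bp
  [170,180): 10 bp
  [180,188): 8 bp
  [188,192): 4 bp
  [192,203): 11 bp
  [203,209): 6 bp
  [209,215): 6 bp
  [215,227): 12 bp
  [227,231): 4 bp
  [231,246): 15 bp

[3,3,4,4,5,5,5,5,6,6,6,8,8,8,8,9,9,9,10,11,11,11,12,13,15,15,17,20]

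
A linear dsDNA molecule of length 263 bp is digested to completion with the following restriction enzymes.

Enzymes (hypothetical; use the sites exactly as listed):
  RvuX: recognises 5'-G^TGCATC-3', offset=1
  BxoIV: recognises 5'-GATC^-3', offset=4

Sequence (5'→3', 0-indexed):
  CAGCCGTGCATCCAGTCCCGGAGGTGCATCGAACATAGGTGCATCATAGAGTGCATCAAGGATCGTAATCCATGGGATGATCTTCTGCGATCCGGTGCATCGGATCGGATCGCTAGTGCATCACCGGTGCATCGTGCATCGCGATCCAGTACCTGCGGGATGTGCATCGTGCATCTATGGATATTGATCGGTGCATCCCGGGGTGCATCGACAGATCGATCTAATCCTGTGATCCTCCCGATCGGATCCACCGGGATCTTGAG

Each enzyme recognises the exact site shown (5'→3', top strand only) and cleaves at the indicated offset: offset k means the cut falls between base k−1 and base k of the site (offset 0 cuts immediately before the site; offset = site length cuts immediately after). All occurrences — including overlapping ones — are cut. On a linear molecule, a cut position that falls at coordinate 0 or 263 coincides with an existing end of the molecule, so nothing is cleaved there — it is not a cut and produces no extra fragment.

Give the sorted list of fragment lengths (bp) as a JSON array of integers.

[2,3,4,5,5,5,5,6,7,7,9,10,10,11,11,12,12,12,13,13,14,15,16,18,18,20]

Scan for sites:
  RvuX (GTGCATC, off=1): starts [5, 23, 38, 50, 94, 115, 126, 133, 161, 168, 190, 202] → cuts [6, 24, 39, 51, 95, 116, 127, 134, 162, 169, 191, 203]
  BxoIV (GATC, off=4): starts [60, 78, 88, 102, 107, 142, 185, 213, 217, 230, 239, 244, 254] → cuts [64, 82, 92, 106, 111, 146, 189, 217, 221, 234, 243, 248, 258]

All cut coordinates (distinct, sorted): [6, 24, 39, 51, 64, 82, 92, 95, 106, 111, 116, 127, 134, 146, 162, 169, 189, 191, 203, 217, 221, 234, 243, 248, 258]

Fragments:
  [0,6): 6 bp
  [6,24): 18 bp
  [24,39): 15 bp
  [39,51): 12 bp
  [51,64): 13 bp
  [64,82): 18 bp
  [82,92): 10 bp
  [92,95): 3 bp
  [95,106): 11 bp
  [106,111): 5 bp
  [111,116): 5 bp
  [116,127): 11 bp
  [127,134): 7 bp
  [134,146): 12 bp
  [146,162): 16 bp
  [162,169): 7 bp
  [169,189): 20 bp
  [189,191): 2 bp
  [191,203): 12 bp
  [203,217): 14 bp
  [217,221): 4 bp
  [221,234): 13 bp
  [234,243): 9 bp
  [243,248): 5 bp
  [248,258): 10 bp
  [258,263): 5 bp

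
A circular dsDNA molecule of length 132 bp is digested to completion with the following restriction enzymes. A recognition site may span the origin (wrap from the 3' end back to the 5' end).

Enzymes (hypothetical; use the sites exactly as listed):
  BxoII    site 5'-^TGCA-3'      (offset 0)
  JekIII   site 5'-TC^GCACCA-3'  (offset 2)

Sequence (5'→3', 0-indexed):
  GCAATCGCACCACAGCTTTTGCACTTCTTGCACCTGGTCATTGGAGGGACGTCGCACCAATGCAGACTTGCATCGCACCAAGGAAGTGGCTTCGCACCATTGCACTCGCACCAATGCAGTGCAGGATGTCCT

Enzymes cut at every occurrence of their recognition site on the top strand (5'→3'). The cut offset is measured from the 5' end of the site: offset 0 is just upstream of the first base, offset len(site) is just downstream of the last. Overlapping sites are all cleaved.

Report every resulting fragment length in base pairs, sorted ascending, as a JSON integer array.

[5,6,7,7,7,7,7,8,9,12,13,19,25]

Site scan:
  BxoII TGCA/0: at [19, 28, 60, 68, 100, 114, 119, 131] ⇒ [19, 28, 60, 68, 100, 114, 119, 131]
  JekIII TCGCACCA/2: at [4, 51, 72, 91, 105] ⇒ [6, 53, 74, 93, 107]

All cut coordinates (distinct, sorted): [6, 19, 28, 53, 60, 68, 74, 93, 100, 107, 114, 119, 131]

Fragment lengths:
  6→19: 13 bp
  19→28: 9 bp
  28→53: 25 bp
  53→60: 7 bp
  60→68: 8 bp
  68→74: 6 bp
  74→93: 19 bp
  93→100: 7 bp
  100→107: 7 bp
  107→114: 7 bp
  114→119: 5 bp
  119→131: 12 bp
  131→6 (wrap): 132-131+6 = 7 bp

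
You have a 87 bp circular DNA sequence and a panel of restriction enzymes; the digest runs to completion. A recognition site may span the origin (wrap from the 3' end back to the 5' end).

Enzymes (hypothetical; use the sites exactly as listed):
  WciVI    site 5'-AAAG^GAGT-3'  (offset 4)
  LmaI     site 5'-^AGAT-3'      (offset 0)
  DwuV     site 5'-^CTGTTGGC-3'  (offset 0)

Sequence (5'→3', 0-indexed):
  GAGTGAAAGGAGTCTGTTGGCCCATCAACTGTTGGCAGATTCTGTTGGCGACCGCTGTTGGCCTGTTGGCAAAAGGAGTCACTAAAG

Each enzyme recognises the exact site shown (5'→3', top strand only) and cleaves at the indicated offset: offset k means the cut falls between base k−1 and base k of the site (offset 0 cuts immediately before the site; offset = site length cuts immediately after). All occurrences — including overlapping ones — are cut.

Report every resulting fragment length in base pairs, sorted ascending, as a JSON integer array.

Per-enzyme occurrences:
  WciVI (AAAGGAGT, off=4): starts [5, 71, 83] → cuts [0, 9, 75]
  LmaI (AGAT, off=0): starts [36] → cuts [36]
  DwuV (CTGTTGGC, off=0): starts [13, 28, 41, 54, 62] → cuts [13, 28, 41, 54, 62]

Pooled cuts: [0, 9, 13, 28, 36, 41, 54, 62, 75]

Fragments:
  0→9: 9 bp
  9→13: 4 bp
  13→28: 15 bp
  28→36: 8 bp
  36→41: 5 bp
  41→54: 13 bp
  54→62: 8 bp
  62→75: 13 bp
  75→0 (wrap): 87-75+0 = 12 bp

[4,5,8,8,9,12,13,13,15]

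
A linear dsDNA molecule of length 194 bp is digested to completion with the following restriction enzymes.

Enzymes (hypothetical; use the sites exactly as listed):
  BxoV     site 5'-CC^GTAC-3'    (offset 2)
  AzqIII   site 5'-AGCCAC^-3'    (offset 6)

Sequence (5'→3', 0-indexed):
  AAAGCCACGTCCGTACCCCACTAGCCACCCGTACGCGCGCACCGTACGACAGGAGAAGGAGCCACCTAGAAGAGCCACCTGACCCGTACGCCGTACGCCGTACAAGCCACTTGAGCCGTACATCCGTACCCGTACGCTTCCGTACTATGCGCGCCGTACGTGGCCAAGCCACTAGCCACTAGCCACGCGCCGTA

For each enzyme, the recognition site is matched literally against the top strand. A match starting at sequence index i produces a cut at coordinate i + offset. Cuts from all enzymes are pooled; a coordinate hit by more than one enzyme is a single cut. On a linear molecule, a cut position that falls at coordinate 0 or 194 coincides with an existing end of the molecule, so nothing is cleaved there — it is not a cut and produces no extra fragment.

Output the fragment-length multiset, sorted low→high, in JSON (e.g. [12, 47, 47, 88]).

Site scan:
  BxoV (CCGTAC, off=2): starts [10, 28, 41, 83, 90, 97, 115, 123, 129, 139, 153] → cuts [12, 30, 43, 85, 92, 99, 117, 125, 131, 141, 155]
  AzqIII (AGCCAC, off=6): starts [2, 22, 59, 72, 104, 166, 173, 180] → cuts [8, 28, 65, 78, 110, 172, 179, 186]

Pooled cuts: [8, 12, 28, 30, 43, 65, 78, 85, 92, 99, 110, 117, 125, 131, 141, 155, 172, 179, 186]

Fragments:
  [0,8): 8 bp
  [8,12): 4 bp
  [12,28): 16 bp
  [28,30): 2 bp
  [30,43): 13 bp
  [43,65): 22 bp
  [65,78): 13 bp
  [78,85): 7 bp
  [85,92): 7 bp
  [92,99): 7 bp
  [99,110): 11 bp
  [110,117): 7 bp
  [117,125): 8 bp
  [125,131): 6 bp
  [131,141): 10 bp
  [141,155): 14 bp
  [155,172): 17 bp
  [172,179): 7 bp
  [179,186): 7 bp
  [186,194): 8 bp

[2,4,6,7,7,7,7,7,7,8,8,8,10,11,13,13,14,16,17,22]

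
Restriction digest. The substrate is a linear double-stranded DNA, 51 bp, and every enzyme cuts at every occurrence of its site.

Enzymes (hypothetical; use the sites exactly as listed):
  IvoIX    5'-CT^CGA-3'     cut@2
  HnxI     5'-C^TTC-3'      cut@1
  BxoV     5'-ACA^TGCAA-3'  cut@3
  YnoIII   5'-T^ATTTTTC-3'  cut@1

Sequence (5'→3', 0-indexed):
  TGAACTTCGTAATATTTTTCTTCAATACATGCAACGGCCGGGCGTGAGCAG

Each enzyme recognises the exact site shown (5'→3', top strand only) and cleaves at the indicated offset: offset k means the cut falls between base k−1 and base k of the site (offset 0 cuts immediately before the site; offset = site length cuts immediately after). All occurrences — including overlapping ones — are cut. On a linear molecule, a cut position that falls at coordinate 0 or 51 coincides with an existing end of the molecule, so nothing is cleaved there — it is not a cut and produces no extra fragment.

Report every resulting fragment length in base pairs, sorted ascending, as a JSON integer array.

[5,7,8,9,22]

Site scan:
  IvoIX (CTCGA, off=2): no sites
  HnxI (CTTC, off=1): starts [4, 19] → cuts [5, 20]
  BxoV (ACATGCAA, off=3): starts [26] → cuts [29]
  YnoIII (TATTTTTC, off=1): starts [12] → cuts [13]

All cut coordinates (distinct, sorted): [5, 13, 20, 29]

Fragments:
  [0,5): 5 bp
  [5,13): 8 bp
  [13,20): 7 bp
  [20,29): 9 bp
  [29,51): 22 bp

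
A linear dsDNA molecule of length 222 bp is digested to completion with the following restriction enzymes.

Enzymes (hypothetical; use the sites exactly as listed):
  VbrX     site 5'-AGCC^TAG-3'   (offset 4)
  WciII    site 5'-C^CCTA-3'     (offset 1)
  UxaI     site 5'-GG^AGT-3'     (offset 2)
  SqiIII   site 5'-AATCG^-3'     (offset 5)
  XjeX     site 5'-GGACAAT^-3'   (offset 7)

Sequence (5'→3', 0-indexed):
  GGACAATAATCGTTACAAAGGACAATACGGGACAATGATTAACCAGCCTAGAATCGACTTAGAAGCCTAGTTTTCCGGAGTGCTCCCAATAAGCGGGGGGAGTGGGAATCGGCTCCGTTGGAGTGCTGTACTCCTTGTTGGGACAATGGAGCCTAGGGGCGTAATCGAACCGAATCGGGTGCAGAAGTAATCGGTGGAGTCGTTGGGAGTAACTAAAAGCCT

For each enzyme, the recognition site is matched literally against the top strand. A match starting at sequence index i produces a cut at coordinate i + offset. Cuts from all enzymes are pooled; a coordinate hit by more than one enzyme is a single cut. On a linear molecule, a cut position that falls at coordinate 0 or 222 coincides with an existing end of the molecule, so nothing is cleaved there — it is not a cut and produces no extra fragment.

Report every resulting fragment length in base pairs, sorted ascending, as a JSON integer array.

[4,5,6,7,8,10,10,10,10,11,11,11,12,14,14,15,16,22,26]

Scan for sites:
  VbrX AGCCTAG/4: at [44, 63, 149] ⇒ [48, 67, 153]
  WciII (CCCTA, off=1): no sites
  UxaI GGAGT/2: at [76, 98, 119, 195, 205] ⇒ [78, 100, 121, 197, 207]
  SqiIII AATCG/5: at [7, 51, 106, 162, 172, 188] ⇒ [12, 56, 111, 167, 177, 193]
  XjeX GGACAAT/7: at [0, 19, 29, 140] ⇒ [7, 26, 36, 147]

All cut coordinates (distinct, sorted): [7, 12, 26, 36, 48, 56, 67, 78, 100, 111, 121, 147, 153, 167, 177, 193, 197, 207]

Fragments:
  [0,7): 7 bp
  [7,12): 5 bp
  [12,26): 14 bp
  [26,36): 10 bp
  [36,48): 12 bp
  [48,56): 8 bp
  [56,67): 11 bp
  [67,78): 11 bp
  [78,100): 22 bp
  [100,111): 11 bp
  [111,121): 10 bp
  [121,147): 26 bp
  [147,153): 6 bp
  [153,167): 14 bp
  [167,177): 10 bp
  [177,193): 16 bp
  [193,197): 4 bp
  [197,207): 10 bp
  [207,222): 15 bp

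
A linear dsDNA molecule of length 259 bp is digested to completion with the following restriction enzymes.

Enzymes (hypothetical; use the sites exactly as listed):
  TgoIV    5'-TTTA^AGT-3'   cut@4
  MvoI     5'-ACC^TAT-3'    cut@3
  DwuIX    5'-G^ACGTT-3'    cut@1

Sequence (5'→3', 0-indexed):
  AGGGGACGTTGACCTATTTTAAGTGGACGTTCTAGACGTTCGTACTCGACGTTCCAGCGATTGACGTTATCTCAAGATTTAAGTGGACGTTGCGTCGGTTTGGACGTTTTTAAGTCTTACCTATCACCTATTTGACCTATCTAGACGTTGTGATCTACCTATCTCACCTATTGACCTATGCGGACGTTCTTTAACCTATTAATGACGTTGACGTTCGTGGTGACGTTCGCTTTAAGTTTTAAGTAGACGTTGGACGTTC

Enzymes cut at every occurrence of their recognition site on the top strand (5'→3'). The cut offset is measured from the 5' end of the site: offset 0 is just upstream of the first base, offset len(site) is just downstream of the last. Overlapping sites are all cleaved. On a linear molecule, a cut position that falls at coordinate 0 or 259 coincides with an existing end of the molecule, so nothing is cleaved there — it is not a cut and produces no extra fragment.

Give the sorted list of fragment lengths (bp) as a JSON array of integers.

[5,5,5,5,6,6,7,7,7,7,7,7,8,8,9,9,9,9,9,9,12,12,13,13,15,15,17,18]

Site scan:
  TgoIV (TTTAAGT, off=4): starts [17, 77, 108, 230, 237] → cuts [21, 81, 112, 234, 241]
  MvoI (ACCTAT, off=3): starts [11, 118, 125, 134, 156, 165, 173, 193] → cuts [14, 121, 128, 137, 159, 168, 176, 196]
  DwuIX (GACGTT, off=1): starts [4, 25, 34, 47, 62, 85, 102, 143, 182, 203, 209, 221, 245, 252] → cuts [5, 26, 35, 48, 63, 86, 103, 144, 183, 204, 210, 222, 246, 253]

All cut coordinates (distinct, sorted): [5, 14, 21, 26, 35, 48, 63, 81, 86, 103, 112, 121, 128, 137, 144, 159, 168, 176, 183, 196, 204, 210, 222, 234, 241, 246, 253]

Fragments:
  [0,5): 5 bp
  [5,14): 9 bp
  [14,21): 7 bp
  [21,26): 5 bp
  [26,35): 9 bp
  [35,48): 13 bp
  [48,63): 15 bp
  [63,81): 18 bp
  [81,86): 5 bp
  [86,103): 17 bp
  [103,112): 9 bp
  [112,121): 9 bp
  [121,128): 7 bp
  [128,137): 9 bp
  [137,144): 7 bp
  [144,159): 15 bp
  [159,168): 9 bp
  [168,176): 8 bp
  [176,183): 7 bp
  [183,196): 13 bp
  [196,204): 8 bp
  [204,210): 6 bp
  [210,222): 12 bp
  [222,234): 12 bp
  [234,241): 7 bp
  [241,246): 5 bp
  [246,253): 7 bp
  [253,259): 6 bp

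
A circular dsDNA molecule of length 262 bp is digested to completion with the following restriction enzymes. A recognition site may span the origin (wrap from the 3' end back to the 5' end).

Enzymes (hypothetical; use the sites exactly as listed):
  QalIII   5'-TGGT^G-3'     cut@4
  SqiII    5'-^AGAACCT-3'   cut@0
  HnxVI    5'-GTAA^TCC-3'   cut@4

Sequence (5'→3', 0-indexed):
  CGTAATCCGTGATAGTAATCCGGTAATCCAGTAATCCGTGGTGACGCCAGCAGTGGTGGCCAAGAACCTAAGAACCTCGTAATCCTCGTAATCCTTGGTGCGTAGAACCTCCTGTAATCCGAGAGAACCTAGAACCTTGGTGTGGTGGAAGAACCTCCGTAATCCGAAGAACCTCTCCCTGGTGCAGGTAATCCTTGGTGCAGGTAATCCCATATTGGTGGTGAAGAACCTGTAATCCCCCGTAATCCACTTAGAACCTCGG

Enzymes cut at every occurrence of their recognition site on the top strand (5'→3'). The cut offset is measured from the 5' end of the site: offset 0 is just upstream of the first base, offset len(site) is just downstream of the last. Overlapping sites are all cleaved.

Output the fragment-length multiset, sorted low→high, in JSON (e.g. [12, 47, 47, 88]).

[2,3,3,4,5,5,5,6,7,7,8,8,8,8,8,8,8,8,9,10,11,11,12,12,13,13,14,15,15,16]

Scan for sites:
  QalIII (TGGTG, off=4): starts [38, 53, 95, 137, 142, 179, 195, 215, 218] → cuts [42, 57, 99, 141, 146, 183, 199, 219, 222]
  SqiII (AGAACCT, off=0): starts [62, 70, 103, 123, 130, 149, 167, 224, 252] → cuts [62, 70, 103, 123, 130, 149, 167, 224, 252]
  HnxVI (GTAATCC, off=4): starts [1, 14, 22, 30, 78, 87, 113, 158, 187, 203, 231, 241] → cuts [5, 18, 26, 34, 82, 91, 117, 162, 191, 207, 235, 245]

Pooled cuts: [5, 18, 26, 34, 42, 57, 62, 70, 82, 91, 99, 103, 117, 123, 130, 141, 146, 149, 162, 167, 183, 191, 199, 207, 219, 222, 224, 235, 245, 252]

Fragments:
  5→18: 13 bp
  18→26: 8 bp
  26→34: 8 bp
  34→42: 8 bp
  42→57: 15 bp
  57→62: 5 bp
  62→70: 8 bp
  70→82: 12 bp
  82→91: 9 bp
  91→99: 8 bp
  99→103: 4 bp
  103→117: 14 bp
  117→123: 6 bp
  123→130: 7 bp
  130→141: 11 bp
  141→146: 5 bp
  146→149: 3 bp
  149→162: 13 bp
  162→167: 5 bp
  167→183: 16 bp
  183→191: 8 bp
  191→199: 8 bp
  199→207: 8 bp
  207→219: 12 bp
  219→222: 3 bp
  222→224: 2 bp
  224→235: 11 bp
  235→245: 10 bp
  245→252: 7 bp
  252→5 (wrap): 262-252+5 = 15 bp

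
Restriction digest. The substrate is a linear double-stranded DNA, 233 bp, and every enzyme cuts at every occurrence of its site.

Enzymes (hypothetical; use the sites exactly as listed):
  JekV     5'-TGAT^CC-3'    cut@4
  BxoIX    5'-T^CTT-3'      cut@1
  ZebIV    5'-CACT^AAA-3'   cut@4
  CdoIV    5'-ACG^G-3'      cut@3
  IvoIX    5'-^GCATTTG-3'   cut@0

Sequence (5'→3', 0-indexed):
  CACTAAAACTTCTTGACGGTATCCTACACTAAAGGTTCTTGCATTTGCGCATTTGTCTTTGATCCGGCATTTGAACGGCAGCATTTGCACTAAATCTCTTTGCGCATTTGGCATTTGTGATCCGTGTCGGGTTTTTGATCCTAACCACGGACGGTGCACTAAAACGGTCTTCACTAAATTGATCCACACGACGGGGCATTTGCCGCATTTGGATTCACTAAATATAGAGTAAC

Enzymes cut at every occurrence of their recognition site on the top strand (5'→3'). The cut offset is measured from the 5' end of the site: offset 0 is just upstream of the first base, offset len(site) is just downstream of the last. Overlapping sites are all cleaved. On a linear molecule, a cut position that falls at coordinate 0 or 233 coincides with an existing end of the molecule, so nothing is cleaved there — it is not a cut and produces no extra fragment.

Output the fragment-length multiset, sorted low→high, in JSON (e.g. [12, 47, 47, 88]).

Per-enzyme occurrences:
  JekV TGATCC/4: at [59, 117, 135, 179] ⇒ [63, 121, 139, 183]
  BxoIX TCTT/1: at [10, 36, 55, 96, 167] ⇒ [11, 37, 56, 97, 168]
  ZebIV CACTAAA/4: at [0, 26, 87, 156, 171, 215] ⇒ [4, 30, 91, 160, 175, 219]
  CdoIV ACGG/3: at [15, 74, 146, 150, 163, 190] ⇒ [18, 77, 149, 153, 166, 193]
  IvoIX GCATTTG/0: at [40, 48, 66, 80, 103, 110, 195, 204] ⇒ [40, 48, 66, 80, 103, 110, 195, 204]

Pooled cuts: [4, 11, 18, 30, 37, 40, 48, 56, 63, 66, 77, 80, 91, 97, 103, 110, 121, 139, 149, 153, 160, 166, 168, 175, 183, 193, 195, 204, 219]

Fragments:
  [0,4): 4 bp
  [4,11): 7 bp
  [11,18): 7 bp
  [18,30): 12 bp
  [30,37): 7 bp
  [37,40): 3 bp
  [40,48): 8 bp
  [48,56): 8 bp
  [56,63): 7 bp
  [63,66): 3 bp
  [66,77): 11 bp
  [77,80): 3 bp
  [80,91): 11 bp
  [91,97): 6 bp
  [97,103): 6 bp
  [103,110): 7 bp
  [110,121): 11 bp
  [121,139): 18 bp
  [139,149): 10 bp
  [149,153): 4 bp
  [153,160): 7 bp
  [160,166): 6 bp
  [166,168): 2 bp
  [168,175): 7 bp
  [175,183): 8 bp
  [183,193): 10 bp
  [193,195): 2 bp
  [195,204): 9 bp
  [204,219): 15 bp
  [219,233): 14 bp

[2,2,3,3,3,4,4,6,6,6,7,7,7,7,7,7,7,8,8,8,9,10,10,11,11,11,12,14,15,18]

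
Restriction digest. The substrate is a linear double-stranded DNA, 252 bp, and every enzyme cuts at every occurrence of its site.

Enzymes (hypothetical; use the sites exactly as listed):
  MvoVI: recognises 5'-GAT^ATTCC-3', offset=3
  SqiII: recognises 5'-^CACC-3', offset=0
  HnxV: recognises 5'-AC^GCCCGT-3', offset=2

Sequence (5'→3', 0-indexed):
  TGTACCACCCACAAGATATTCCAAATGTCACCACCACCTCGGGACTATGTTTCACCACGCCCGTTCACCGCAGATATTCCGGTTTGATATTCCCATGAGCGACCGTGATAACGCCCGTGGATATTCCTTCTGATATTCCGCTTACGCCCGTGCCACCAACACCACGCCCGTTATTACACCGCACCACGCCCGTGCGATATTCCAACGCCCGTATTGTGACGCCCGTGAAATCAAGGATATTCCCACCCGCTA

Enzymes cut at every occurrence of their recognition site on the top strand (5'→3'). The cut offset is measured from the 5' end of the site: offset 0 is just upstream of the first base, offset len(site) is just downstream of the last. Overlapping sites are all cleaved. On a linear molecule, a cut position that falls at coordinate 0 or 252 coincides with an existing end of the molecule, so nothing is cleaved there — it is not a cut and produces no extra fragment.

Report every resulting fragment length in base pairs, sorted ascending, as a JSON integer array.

Per-enzyme occurrences:
  MvoVI (GATATTCC, off=3): starts [14, 72, 85, 119, 131, 195, 235] → cuts [17, 75, 88, 122, 134, 198, 238]
  SqiII (CACC, off=0): starts [5, 28, 31, 34, 52, 65, 153, 159, 176, 181, 243] → cuts [5, 28, 31, 34, 52, 65, 153, 159, 176, 181, 243]
  HnxV (ACGCCCGT, off=2): starts [56, 110, 143, 163, 185, 204, 218] → cuts [58, 112, 145, 165, 187, 206, 220]

Pooled cuts: [5, 17, 28, 31, 34, 52, 58, 65, 75, 88, 112, 122, 134, 145, 153, 159, 165, 176, 181, 187, 198, 206, 220, 238, 243]

Fragments:
  [0,5): 5 bp
  [5,17): 12 bp
  [17,28): 11 bp
  [28,31): 3 bp
  [31,34): 3 bp
  [34,52): 18 bp
  [52,58): 6 bp
  [58,65): 7 bp
  [65,75): 10 bp
  [75,88): 13 bp
  [88,112): 24 bp
  [112,122): 10 bp
  [122,134): 12 bp
  [134,145): 11 bp
  [145,153): 8 bp
  [153,159): 6 bp
  [159,165): 6 bp
  [165,176): 11 bp
  [176,181): 5 bp
  [181,187): 6 bp
  [187,198): 11 bp
  [198,206): 8 bp
  [206,220): 14 bp
  [220,238): 18 bp
  [238,243): 5 bp
  [243,252): 9 bp

[3,3,5,5,5,6,6,6,6,7,8,8,9,10,10,11,11,11,11,12,12,13,14,18,18,24]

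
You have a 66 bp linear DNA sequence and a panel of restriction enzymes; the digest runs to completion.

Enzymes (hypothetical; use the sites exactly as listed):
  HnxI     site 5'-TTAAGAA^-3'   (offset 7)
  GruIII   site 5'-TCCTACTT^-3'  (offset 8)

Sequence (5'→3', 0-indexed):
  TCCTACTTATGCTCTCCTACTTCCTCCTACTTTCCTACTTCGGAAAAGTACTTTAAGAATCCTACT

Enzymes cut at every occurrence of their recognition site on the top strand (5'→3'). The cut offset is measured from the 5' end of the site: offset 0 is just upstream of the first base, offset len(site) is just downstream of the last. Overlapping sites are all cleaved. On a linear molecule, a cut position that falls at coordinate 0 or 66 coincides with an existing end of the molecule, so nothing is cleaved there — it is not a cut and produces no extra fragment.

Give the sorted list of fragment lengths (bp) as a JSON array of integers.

[7,8,8,10,14,19]

Scan for sites:
  HnxI (TTAAGAA, off=7): starts [52] → cuts [59]
  GruIII (TCCTACTT, off=8): starts [0, 14, 24, 32] → cuts [8, 22, 32, 40]

Pooled cuts: [8, 22, 32, 40, 59]

Fragment lengths:
  [0,8): 8 bp
  [8,22): 14 bp
  [22,32): 10 bp
  [32,40): 8 bp
  [40,59): 19 bp
  [59,66): 7 bp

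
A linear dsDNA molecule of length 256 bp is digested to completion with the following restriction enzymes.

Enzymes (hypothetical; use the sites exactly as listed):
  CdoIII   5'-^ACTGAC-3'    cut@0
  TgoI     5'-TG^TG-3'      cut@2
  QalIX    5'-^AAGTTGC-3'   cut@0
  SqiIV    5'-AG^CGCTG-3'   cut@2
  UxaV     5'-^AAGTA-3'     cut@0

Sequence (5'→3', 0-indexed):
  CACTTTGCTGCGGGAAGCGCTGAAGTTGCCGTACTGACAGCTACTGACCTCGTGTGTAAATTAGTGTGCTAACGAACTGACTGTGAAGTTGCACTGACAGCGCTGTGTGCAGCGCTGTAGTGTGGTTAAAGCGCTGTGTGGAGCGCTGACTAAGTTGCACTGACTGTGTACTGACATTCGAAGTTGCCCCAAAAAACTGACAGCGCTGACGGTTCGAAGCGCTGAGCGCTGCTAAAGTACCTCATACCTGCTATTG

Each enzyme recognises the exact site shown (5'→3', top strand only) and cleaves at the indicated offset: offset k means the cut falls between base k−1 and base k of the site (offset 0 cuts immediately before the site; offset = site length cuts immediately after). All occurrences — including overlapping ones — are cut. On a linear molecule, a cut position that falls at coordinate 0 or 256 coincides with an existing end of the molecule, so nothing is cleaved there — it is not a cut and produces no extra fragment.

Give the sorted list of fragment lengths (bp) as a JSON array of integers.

Site scan:
  CdoIII (ACTGAC, off=0): starts [32, 42, 75, 92, 158, 169, 195] → cuts [32, 42, 75, 92, 158, 169, 195]
  TgoI (TGTG, off=2): starts [52, 64, 81, 103, 105, 120, 134, 136, 164] → cuts [54, 66, 83, 105, 107, 122, 136, 138, 166]
  QalIX (AAGTTGC, off=0): starts [22, 85, 151, 180] → cuts [22, 85, 151, 180]
  SqiIV (AGCGCTG, off=2): starts [15, 98, 110, 129, 141, 201, 217, 224] → cuts [17, 100, 112, 131, 143, 203, 219, 226]
  UxaV (AAGTA, off=0): starts [234] → cuts [234]

All cut coordinates (distinct, sorted): [17, 22, 32, 42, 54, 66, 75, 83, 85, 92, 100, 105, 107, 112, 122, 131, 136, 138, 143, 151, 158, 166, 169, 180, 195, 203, 219, 226, 234]

Fragments:
  [0,17): 17 bp
  [17,22): 5 bp
  [22,32): 10 bp
  [32,42): 10 bp
  [42,54): 12 bp
  [54,66): 12 bp
  [66,75): 9 bp
  [75,83): 8 bp
  [83,85): 2 bp
  [85,92): 7 bp
  [92,100): 8 bp
  [100,105): 5 bp
  [105,107): 2 bp
  [107,112): 5 bp
  [112,122): 10 bp
  [122,131): 9 bp
  [131,136): 5 bp
  [136,138): 2 bp
  [138,143): 5 bp
  [143,151): 8 bp
  [151,158): 7 bp
  [158,166): 8 bp
  [166,169): 3 bp
  [169,180): 11 bp
  [180,195): 15 bp
  [195,203): 8 bp
  [203,219): 16 bp
  [219,226): 7 bp
  [226,234): 8 bp
  [234,256): 22 bp

[2,2,2,3,5,5,5,5,5,7,7,7,8,8,8,8,8,8,9,9,10,10,10,11,12,12,15,16,17,22]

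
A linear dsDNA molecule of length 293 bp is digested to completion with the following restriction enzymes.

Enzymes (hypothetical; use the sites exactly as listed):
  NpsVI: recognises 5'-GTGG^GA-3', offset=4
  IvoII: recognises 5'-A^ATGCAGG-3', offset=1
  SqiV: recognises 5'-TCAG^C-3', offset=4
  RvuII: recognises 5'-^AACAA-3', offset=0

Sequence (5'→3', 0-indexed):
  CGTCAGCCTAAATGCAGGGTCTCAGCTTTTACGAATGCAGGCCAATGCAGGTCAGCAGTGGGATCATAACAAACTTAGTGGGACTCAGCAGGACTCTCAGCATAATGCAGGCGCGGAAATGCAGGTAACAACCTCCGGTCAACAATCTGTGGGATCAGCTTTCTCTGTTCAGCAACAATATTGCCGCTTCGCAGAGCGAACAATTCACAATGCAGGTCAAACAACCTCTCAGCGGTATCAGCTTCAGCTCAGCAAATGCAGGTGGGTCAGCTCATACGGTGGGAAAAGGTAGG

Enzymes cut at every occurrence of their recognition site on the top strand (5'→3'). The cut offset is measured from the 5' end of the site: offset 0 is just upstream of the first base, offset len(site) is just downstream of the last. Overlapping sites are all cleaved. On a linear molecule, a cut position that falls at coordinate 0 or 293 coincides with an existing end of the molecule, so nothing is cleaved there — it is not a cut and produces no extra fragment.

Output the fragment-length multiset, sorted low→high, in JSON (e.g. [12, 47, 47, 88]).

[1,3,4,5,5,6,6,6,6,6,7,8,9,9,10,10,11,11,11,12,12,12,13,14,14,14,14,14,15,25]

Per-enzyme occurrences:
  NpsVI GTGGGA/4: at [57, 77, 148, 278] ⇒ [61, 81, 152, 282]
  IvoII AATGCAGG/1: at [10, 33, 43, 103, 117, 208, 254] ⇒ [11, 34, 44, 104, 118, 209, 255]
  SqiV TCAGC/4: at [2, 21, 51, 84, 96, 154, 168, 228, 237, 243, 248, 266] ⇒ [6, 25, 55, 88, 100, 158, 172, 232, 241, 247, 252, 270]
  RvuII AACAA/0: at [67, 126, 140, 173, 198, 219] ⇒ [67, 126, 140, 173, 198, 219]

All cut coordinates (distinct, sorted): [6, 11, 25, 34, 44, 55, 61, 67, 81, 88, 100, 104, 118, 126, 140, 152, 158, 172, 173, 198, 209, 219, 232, 241, 247, 252, 255, 270, 282]

Fragments:
  [0,6): 6 bp
  [6,11): 5 bp
  [11,25): 14 bp
  [25,34): 9 bp
  [34,44): 10 bp
  [44,55): 11 bp
  [55,61): 6 bp
  [61,67): 6 bp
  [67,81): 14 bp
  [81,88): 7 bp
  [88,100): 12 bp
  [100,104): 4 bp
  [104,118): 14 bp
  [118,126): 8 bp
  [126,140): 14 bp
  [140,152): 12 bp
  [152,158): 6 bp
  [158,172): 14 bp
  [172,173): 1 bp
  [173,198): 25 bp
  [198,209): 11 bp
  [209,219): 10 bp
  [219,232): 13 bp
  [232,241): 9 bp
  [241,247): 6 bp
  [247,252): 5 bp
  [252,255): 3 bp
  [255,270): 15 bp
  [270,282): 12 bp
  [282,293): 11 bp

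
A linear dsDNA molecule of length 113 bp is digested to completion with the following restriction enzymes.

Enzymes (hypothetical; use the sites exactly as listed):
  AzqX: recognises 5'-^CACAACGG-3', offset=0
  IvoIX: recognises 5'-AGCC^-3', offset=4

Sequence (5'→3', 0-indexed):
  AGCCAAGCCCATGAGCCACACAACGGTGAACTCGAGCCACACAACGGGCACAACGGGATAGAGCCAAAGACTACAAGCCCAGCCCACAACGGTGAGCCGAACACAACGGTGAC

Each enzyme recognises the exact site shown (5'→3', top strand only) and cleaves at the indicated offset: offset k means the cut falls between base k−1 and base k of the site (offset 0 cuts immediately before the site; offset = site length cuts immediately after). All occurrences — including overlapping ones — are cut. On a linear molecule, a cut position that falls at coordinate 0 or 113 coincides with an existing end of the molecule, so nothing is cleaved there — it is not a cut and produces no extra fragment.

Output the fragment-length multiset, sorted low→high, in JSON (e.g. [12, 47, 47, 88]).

Site scan:
  AzqX (CACAACGG, off=0): starts [18, 39, 48, 84, 101] → cuts [18, 39, 48, 84, 101]
  IvoIX (AGCC, off=4): starts [0, 5, 13, 34, 61, 75, 80, 94] → cuts [4, 9, 17, 38, 65, 79, 84, 98]

All cut coordinates (distinct, sorted): [4, 9, 17, 18, 38, 39, 48, 65, 79, 84, 98, 101]

Fragment lengths:
  [0,4): 4 bp
  [4,9): 5 bp
  [9,17): 8 bp
  [17,18): 1 bp
  [18,38): 20 bp
  [38,39): 1 bp
  [39,48): 9 bp
  [48,65): 17 bp
  [65,79): 14 bp
  [79,84): 5 bp
  [84,98): 14 bp
  [98,101): 3 bp
  [101,113): 12 bp

[1,1,3,4,5,5,8,9,12,14,14,17,20]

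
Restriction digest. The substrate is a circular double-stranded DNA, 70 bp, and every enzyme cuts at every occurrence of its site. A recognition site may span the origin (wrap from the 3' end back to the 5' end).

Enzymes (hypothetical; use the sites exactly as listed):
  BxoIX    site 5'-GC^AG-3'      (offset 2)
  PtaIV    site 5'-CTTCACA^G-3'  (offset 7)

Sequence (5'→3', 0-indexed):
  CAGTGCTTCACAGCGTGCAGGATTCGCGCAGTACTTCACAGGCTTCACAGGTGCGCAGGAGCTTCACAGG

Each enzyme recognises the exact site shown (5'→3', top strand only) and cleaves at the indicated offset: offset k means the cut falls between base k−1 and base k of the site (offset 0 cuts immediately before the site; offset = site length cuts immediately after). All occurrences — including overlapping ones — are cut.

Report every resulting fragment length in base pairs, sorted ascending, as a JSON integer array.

[3,6,7,9,11,11,11,12]

Scan for sites:
  BxoIX (GCAG, off=2): starts [16, 27, 54, 69] → cuts [1, 18, 29, 56]
  PtaIV (CTTCACAG, off=7): starts [5, 33, 42, 61] → cuts [12, 40, 49, 68]

All cut coordinates (distinct, sorted): [1, 12, 18, 29, 40, 49, 56, 68]

Fragment lengths:
  1→12: 11 bp
  12→18: 6 bp
  18→29: 11 bp
  29→40: 11 bp
  40→49: 9 bp
  49→56: 7 bp
  56→68: 12 bp
  68→1 (wrap): 70-68+1 = 3 bp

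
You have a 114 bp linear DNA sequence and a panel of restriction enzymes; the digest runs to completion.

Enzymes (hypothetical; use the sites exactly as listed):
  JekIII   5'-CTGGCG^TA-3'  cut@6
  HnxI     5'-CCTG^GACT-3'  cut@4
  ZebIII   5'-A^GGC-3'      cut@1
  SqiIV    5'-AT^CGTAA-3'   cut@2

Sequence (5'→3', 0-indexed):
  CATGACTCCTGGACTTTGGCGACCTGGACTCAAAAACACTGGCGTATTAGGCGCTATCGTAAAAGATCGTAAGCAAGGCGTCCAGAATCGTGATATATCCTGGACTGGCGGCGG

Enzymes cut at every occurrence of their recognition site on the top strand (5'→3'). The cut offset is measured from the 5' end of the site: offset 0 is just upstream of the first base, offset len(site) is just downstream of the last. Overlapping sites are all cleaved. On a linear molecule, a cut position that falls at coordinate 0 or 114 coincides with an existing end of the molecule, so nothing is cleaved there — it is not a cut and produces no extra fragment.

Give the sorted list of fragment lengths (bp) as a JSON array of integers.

Site scan:
  JekIII CTGGCGTA/6: at [38] ⇒ [44]
  HnxI CCTGGACT/4: at [7, 22, 98] ⇒ [11, 26, 102]
  ZebIII AGGC/1: at [48, 75] ⇒ [49, 76]
  SqiIV ATCGTAA/2: at [55, 65] ⇒ [57, 67]

All cut coordinates (distinct, sorted): [11, 26, 44, 49, 57, 67, 76, 102]

Fragment lengths:
  [0,11): 11 bp
  [11,26): 15 bp
  [26,44): 18 bp
  [44,49): 5 bp
  [49,57): 8 bp
  [57,67): 10 bp
  [67,76): 9 bp
  [76,102): 26 bp
  [102,114): 12 bp

[5,8,9,10,11,12,15,18,26]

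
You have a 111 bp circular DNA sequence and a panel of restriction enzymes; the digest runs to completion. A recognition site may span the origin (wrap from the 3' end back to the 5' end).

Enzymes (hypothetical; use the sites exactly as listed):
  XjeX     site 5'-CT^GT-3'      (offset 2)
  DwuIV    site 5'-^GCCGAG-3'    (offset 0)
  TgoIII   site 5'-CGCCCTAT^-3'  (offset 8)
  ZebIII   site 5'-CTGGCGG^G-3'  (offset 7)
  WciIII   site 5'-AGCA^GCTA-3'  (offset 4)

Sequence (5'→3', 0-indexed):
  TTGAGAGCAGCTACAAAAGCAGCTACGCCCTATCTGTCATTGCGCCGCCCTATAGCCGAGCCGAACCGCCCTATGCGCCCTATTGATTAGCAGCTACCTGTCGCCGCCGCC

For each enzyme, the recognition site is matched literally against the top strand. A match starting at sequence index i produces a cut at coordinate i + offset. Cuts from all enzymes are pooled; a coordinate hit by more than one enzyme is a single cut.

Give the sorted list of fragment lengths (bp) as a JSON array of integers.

Per-enzyme occurrences:
  XjeX (CTGT, off=2): starts [33, 97] → cuts [35, 99]
  DwuIV (GCCGAG, off=0): starts [54] → cuts [54]
  TgoIII (CGCCCTAT, off=8): starts [25, 45, 66, 75] → cuts [33, 53, 74, 83]
  ZebIII (CTGGCGGG, off=7): no sites
  WciIII (AGCAGCTA, off=4): starts [5, 17, 88] → cuts [9, 21, 92]

All cut coordinates (distinct, sorted): [9, 21, 33, 35, 53, 54, 74, 83, 92, 99]

Fragment lengths:
  9→21: 12 bp
  21→33: 12 bp
  33→35: 2 bp
  35→53: 18 bp
  53→54: 1 bp
  54→74: 20 bp
  74→83: 9 bp
  83→92: 9 bp
  92→99: 7 bp
  99→9 (wrap): 111-99+9 = 21 bp

[1,2,7,9,9,12,12,18,20,21]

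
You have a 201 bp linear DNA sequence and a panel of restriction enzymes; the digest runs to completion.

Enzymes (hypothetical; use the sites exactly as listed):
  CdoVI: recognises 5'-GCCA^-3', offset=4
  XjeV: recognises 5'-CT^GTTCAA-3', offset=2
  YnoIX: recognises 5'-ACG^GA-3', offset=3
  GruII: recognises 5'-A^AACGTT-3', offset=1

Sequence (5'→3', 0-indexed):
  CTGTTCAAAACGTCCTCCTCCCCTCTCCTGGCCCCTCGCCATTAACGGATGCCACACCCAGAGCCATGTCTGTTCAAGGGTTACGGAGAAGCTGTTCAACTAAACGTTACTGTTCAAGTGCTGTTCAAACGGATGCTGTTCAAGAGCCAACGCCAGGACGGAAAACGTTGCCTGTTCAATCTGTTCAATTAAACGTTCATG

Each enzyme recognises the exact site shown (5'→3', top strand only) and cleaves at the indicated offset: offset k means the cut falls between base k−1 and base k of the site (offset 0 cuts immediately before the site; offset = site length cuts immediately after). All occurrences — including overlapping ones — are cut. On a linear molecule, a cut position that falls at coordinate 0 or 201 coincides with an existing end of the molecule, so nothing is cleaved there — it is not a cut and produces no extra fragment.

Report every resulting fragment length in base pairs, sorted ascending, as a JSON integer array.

Per-enzyme occurrences:
  CdoVI (GCCA, off=4): starts [37, 50, 62, 145, 151] → cuts [41, 54, 66, 149, 155]
  XjeV (CTGTTCAA, off=2): starts [0, 69, 91, 109, 120, 135, 171, 180] → cuts [2, 71, 93, 111, 122, 137, 173, 182]
  YnoIX (ACGGA, off=3): starts [44, 82, 128, 157] → cuts [47, 85, 131, 160]
  GruII (AAACGTT, off=1): starts [101, 162, 190] → cuts [102, 163, 191]

All cut coordinates (distinct, sorted): [2, 41, 47, 54, 66, 71, 85, 93, 102, 111, 122, 131, 137, 149, 155, 160, 163, 173, 182, 191]

Fragment lengths:
  [0,2): 2 bp
  [2,41): 39 bp
  [41,47): 6 bp
  [47,54): 7 bp
  [54,66): 12 bp
  [66,71): 5 bp
  [71,85): 14 bp
  [85,93): 8 bp
  [93,102): 9 bp
  [102,111): 9 bp
  [111,122): 11 bp
  [122,131): 9 bp
  [131,137): 6 bp
  [137,149): 12 bp
  [149,155): 6 bp
  [155,160): 5 bp
  [160,163): 3 bp
  [163,173): 10 bp
  [173,182): 9 bp
  [182,191): 9 bp
  [191,201): 10 bp

[2,3,5,5,6,6,6,7,8,9,9,9,9,9,10,10,11,12,12,14,39]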